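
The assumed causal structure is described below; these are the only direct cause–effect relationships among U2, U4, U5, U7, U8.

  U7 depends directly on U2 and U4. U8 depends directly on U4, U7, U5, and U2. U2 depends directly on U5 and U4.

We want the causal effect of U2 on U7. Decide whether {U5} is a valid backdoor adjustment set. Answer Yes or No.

Backdoor paths from U2 to U7 (paths whose first edge points into U2):
  P1: U2 <- U5 -> U8 <- U4 -> U7
  P2: U2 <- U5 -> U8 <- U7
  P3: U2 <- U4 -> U7
  P4: U2 <- U4 -> U8 <- U7
Condition 1 (no descendant of U2 in the set): holds — descendants of U2 are {U7, U8}; none are in {U5}.
Condition 2 (every backdoor path blocked by {U5}):
  P1: blocked at fork node U5 ∈ conditioning set.
  P2: blocked at fork node U5 ∈ conditioning set.
  P3: open — no interior node is in the conditioning set.
  P4: blocked at collider U8 (neither it nor any descendant is in the conditioning set).
{U5} does not satisfy the backdoor criterion.

No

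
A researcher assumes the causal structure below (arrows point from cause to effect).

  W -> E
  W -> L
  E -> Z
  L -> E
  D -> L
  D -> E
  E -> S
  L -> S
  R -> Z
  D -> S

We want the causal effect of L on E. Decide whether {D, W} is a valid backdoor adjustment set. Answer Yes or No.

Backdoor paths from L to E (paths whose first edge points into L):
  P1: L <- W -> E
  P2: L <- D -> E
  P3: L <- D -> S <- E
Condition 1 (no descendant of L in the set): holds — descendants of L are {E, S, Z}; none are in {D, W}.
Condition 2 (every backdoor path blocked by {D, W}):
  P1: blocked at fork node W ∈ conditioning set.
  P2: blocked at fork node D ∈ conditioning set.
  P3: blocked at fork node D ∈ conditioning set.
{D, W} satisfies the backdoor criterion.

Yes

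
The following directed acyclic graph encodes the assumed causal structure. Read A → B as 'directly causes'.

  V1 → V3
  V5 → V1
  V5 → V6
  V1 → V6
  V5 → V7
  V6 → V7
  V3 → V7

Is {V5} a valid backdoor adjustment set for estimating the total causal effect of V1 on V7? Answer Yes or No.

Yes

Backdoor paths from V1 to V7 (paths whose first edge points into V1):
  P1: V1 <- V5 -> V6 -> V7
  P2: V1 <- V5 -> V7
Condition 1 (no descendant of V1 in the set): holds — descendants of V1 are {V3, V6, V7}; none are in {V5}.
Condition 2 (every backdoor path blocked by {V5}):
  P1: blocked at fork node V5 ∈ conditioning set.
  P2: blocked at fork node V5 ∈ conditioning set.
{V5} satisfies the backdoor criterion.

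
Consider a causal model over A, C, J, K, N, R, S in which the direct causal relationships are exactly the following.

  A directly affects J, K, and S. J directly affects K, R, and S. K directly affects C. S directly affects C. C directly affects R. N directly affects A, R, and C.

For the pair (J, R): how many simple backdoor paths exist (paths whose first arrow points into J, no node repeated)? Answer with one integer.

6

A backdoor path from J to R is any simple undirected path whose first edge points into J (i.e. leaves J via a parent).
Parents of J: {A}.
Enumerating:
  P1: J <- A <- N -> C -> R
  P2: J <- A <- N -> R
  P3: J <- A -> K -> C <- N -> R
  P4: J <- A -> K -> C -> R
  P5: J <- A -> S -> C <- N -> R
  P6: J <- A -> S -> C -> R
That exhausts the simple backdoor paths. Count: 6.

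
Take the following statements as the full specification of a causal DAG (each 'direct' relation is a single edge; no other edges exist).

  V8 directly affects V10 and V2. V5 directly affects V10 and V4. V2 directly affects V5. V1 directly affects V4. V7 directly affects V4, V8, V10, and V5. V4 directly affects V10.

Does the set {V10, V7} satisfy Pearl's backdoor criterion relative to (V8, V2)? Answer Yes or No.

No

Backdoor paths from V8 to V2 (paths whose first edge points into V8):
  P1: V8 <- V7 -> V5 <- V2
  P2: V8 <- V7 -> V4 <- V5 <- V2
  P3: V8 <- V7 -> V4 -> V10 <- V5 <- V2
  P4: V8 <- V7 -> V10 <- V5 <- V2
  P5: V8 <- V7 -> V10 <- V4 <- V5 <- V2
Condition 1 (no descendant of V8 in the set): FAILS — V10 is a descendant of V8.
Condition 2 (every backdoor path blocked by {V10, V7}):
  P1: blocked at fork node V7 ∈ conditioning set.
  P2: blocked at fork node V7 ∈ conditioning set.
  P3: blocked at fork node V7 ∈ conditioning set.
  P4: blocked at fork node V7 ∈ conditioning set.
  P5: blocked at fork node V7 ∈ conditioning set.
{V10, V7} does not satisfy the backdoor criterion.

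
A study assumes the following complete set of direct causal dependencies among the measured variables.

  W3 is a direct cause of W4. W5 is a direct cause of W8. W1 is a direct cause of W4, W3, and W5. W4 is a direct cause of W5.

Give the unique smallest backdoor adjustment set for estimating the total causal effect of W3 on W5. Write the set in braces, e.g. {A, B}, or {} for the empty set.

Variables eligible for adjustment (non-descendants of W3, excluding W3 and W5): {W1}.
Backdoor paths from W3 to W5:
  P1: W3 <- W1 -> W4 -> W5
  P2: W3 <- W1 -> W5
The empty set is not sufficient: P1 (W3 <- W1 -> W4 -> W5) has no collider blocking it and no conditioned non-collider, so it is open.
Try {W1}:
  P1: blocked at fork node W1 ∈ conditioning set.
  P2: blocked at fork node W1 ∈ conditioning set.
{W1} contains no descendant of W3 and blocks every backdoor path.
{W1} is the unique smallest valid adjustment set.

{W1}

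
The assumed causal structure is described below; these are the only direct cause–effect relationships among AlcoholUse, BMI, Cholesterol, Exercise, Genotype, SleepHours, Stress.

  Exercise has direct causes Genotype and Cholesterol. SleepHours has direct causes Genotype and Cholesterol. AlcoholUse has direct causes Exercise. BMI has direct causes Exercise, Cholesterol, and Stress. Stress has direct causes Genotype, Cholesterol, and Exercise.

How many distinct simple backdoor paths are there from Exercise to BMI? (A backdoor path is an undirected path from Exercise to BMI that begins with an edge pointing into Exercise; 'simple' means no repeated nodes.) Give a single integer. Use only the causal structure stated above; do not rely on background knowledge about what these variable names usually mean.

7

A backdoor path from Exercise to BMI is any simple undirected path whose first edge points into Exercise (i.e. leaves Exercise via a parent).
Parents of Exercise: {Cholesterol, Genotype}.
Enumerating:
  P1: Exercise <- Genotype -> SleepHours <- Cholesterol -> Stress -> BMI
  P2: Exercise <- Genotype -> SleepHours <- Cholesterol -> BMI
  P3: Exercise <- Genotype -> Stress <- Cholesterol -> BMI
  P4: Exercise <- Genotype -> Stress -> BMI
  P5: Exercise <- Cholesterol -> SleepHours <- Genotype -> Stress -> BMI
  P6: Exercise <- Cholesterol -> Stress -> BMI
  P7: Exercise <- Cholesterol -> BMI
That exhausts the simple backdoor paths. Count: 7.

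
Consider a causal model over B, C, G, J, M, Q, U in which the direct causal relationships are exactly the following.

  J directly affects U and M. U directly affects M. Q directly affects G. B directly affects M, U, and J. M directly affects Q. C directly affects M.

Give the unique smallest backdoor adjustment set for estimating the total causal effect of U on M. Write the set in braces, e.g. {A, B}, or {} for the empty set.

{B, J}

Variables eligible for adjustment (non-descendants of U, excluding U and M): {B, C, J}.
Backdoor paths from U to M:
  P1: U <- B -> J -> M
  P2: U <- B -> M
  P3: U <- J <- B -> M
  P4: U <- J -> M
The empty set is not sufficient: P1 (U <- B -> J -> M) has no collider blocking it and no conditioned non-collider, so it is open.
Try {B, J}:
  P1: blocked at fork node B ∈ conditioning set.
  P2: blocked at fork node B ∈ conditioning set.
  P3: blocked at chain node J ∈ conditioning set.
  P4: blocked at fork node J ∈ conditioning set.
{B, J} contains no descendant of U and blocks every backdoor path.
Every element of {B, J} is needed (dropping B leaves P2 open; dropping J leaves P4 open), so no proper subset is valid.
Among all size-2 subsets of the eligible variables, only {B, J} blocks every backdoor path, so it is the unique smallest valid adjustment set.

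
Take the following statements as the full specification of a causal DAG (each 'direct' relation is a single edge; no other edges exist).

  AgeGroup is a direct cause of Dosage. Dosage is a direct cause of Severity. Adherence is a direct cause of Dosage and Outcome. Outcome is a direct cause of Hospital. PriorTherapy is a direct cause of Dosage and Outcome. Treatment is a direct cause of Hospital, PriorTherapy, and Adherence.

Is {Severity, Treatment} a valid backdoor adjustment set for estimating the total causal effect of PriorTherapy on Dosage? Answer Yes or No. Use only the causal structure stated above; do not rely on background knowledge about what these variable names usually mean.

Backdoor paths from PriorTherapy to Dosage (paths whose first edge points into PriorTherapy):
  P1: PriorTherapy <- Treatment -> Adherence -> Dosage
  P2: PriorTherapy <- Treatment -> Hospital <- Outcome <- Adherence -> Dosage
Condition 1 (no descendant of PriorTherapy in the set): FAILS — Severity is a descendant of PriorTherapy.
Condition 2 (every backdoor path blocked by {Severity, Treatment}):
  P1: blocked at fork node Treatment ∈ conditioning set.
  P2: blocked at fork node Treatment ∈ conditioning set.
{Severity, Treatment} does not satisfy the backdoor criterion.

No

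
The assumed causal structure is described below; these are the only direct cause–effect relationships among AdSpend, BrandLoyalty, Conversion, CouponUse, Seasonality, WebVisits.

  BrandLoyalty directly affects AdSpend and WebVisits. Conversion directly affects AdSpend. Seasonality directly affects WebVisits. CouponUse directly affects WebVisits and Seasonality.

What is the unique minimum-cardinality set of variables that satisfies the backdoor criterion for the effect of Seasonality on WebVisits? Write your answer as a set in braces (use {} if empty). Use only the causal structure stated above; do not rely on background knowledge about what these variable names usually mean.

{CouponUse}

Variables eligible for adjustment (non-descendants of Seasonality, excluding Seasonality and WebVisits): {AdSpend, BrandLoyalty, Conversion, CouponUse}.
Backdoor paths from Seasonality to WebVisits:
  P1: Seasonality <- CouponUse -> WebVisits
The empty set is not sufficient: P1 (Seasonality <- CouponUse -> WebVisits) has no collider blocking it and no conditioned non-collider, so it is open.
Try {CouponUse}:
  P1: blocked at fork node CouponUse ∈ conditioning set.
{CouponUse} contains no descendant of Seasonality and blocks every backdoor path.
No other singleton works — e.g. {Conversion} leaves P1 open — so {CouponUse} is the unique smallest valid adjustment set.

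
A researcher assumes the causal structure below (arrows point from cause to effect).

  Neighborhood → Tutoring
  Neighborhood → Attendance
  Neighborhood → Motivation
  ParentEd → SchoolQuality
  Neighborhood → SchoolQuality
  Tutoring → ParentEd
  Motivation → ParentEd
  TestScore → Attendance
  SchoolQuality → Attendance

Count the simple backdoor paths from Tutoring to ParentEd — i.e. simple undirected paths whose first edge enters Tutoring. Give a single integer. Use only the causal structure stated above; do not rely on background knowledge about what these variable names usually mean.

A backdoor path from Tutoring to ParentEd is any simple undirected path whose first edge points into Tutoring (i.e. leaves Tutoring via a parent).
Parents of Tutoring: {Neighborhood}.
Enumerating:
  P1: Tutoring <- Neighborhood -> Motivation -> ParentEd
  P2: Tutoring <- Neighborhood -> SchoolQuality <- ParentEd
  P3: Tutoring <- Neighborhood -> Attendance <- SchoolQuality <- ParentEd
That exhausts the simple backdoor paths. Count: 3.

3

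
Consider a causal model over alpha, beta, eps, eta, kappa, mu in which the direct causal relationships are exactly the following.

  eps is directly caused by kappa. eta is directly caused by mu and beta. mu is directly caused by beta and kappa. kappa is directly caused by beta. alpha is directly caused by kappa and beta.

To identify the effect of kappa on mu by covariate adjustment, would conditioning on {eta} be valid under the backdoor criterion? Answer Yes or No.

No

Backdoor paths from kappa to mu (paths whose first edge points into kappa):
  P1: kappa <- beta -> mu
  P2: kappa <- beta -> eta <- mu
Condition 1 (no descendant of kappa in the set): FAILS — eta is a descendant of kappa.
Condition 2 (every backdoor path blocked by {eta}):
  P1: open — no interior node is in the conditioning set.
  P2: open — collider(s) eta are conditioned on (or have a conditioned descendant) and no non-collider on the path is in the set.
{eta} does not satisfy the backdoor criterion.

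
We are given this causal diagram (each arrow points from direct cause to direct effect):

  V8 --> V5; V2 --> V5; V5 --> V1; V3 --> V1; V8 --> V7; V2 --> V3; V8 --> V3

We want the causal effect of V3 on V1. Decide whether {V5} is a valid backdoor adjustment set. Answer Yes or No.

Yes

Backdoor paths from V3 to V1 (paths whose first edge points into V3):
  P1: V3 <- V2 -> V5 -> V1
  P2: V3 <- V8 -> V5 -> V1
Condition 1 (no descendant of V3 in the set): holds — descendants of V3 are {V1}; none are in {V5}.
Condition 2 (every backdoor path blocked by {V5}):
  P1: blocked at chain node V5 ∈ conditioning set.
  P2: blocked at chain node V5 ∈ conditioning set.
{V5} satisfies the backdoor criterion.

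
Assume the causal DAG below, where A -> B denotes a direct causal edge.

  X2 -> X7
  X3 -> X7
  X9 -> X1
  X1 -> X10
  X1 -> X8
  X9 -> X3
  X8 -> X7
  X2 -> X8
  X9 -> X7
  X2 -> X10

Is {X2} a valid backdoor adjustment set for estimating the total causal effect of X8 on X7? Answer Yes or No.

No

Backdoor paths from X8 to X7 (paths whose first edge points into X8):
  P1: X8 <- X1 <- X9 -> X3 -> X7
  P2: X8 <- X1 <- X9 -> X7
  P3: X8 <- X1 -> X10 <- X2 -> X7
  P4: X8 <- X2 -> X10 <- X1 <- X9 -> X3 -> X7
  P5: X8 <- X2 -> X10 <- X1 <- X9 -> X7
  P6: X8 <- X2 -> X7
Condition 1 (no descendant of X8 in the set): holds — descendants of X8 are {X7}; none are in {X2}.
Condition 2 (every backdoor path blocked by {X2}):
  P1: open — no interior node is in the conditioning set.
  P2: open — no interior node is in the conditioning set.
  P3: blocked at collider X10 (neither it nor any descendant is in the conditioning set).
  P4: blocked at fork node X2 ∈ conditioning set.
  P5: blocked at fork node X2 ∈ conditioning set.
  P6: blocked at fork node X2 ∈ conditioning set.
{X2} does not satisfy the backdoor criterion.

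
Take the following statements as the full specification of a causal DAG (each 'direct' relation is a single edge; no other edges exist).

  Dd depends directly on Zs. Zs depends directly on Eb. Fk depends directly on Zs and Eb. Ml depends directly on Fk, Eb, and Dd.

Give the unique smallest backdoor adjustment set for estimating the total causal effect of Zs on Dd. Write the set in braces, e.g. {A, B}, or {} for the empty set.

Variables eligible for adjustment (non-descendants of Zs, excluding Zs and Dd): {Eb}.
Backdoor paths from Zs to Dd:
  P1: Zs <- Eb -> Fk -> Ml <- Dd
  P2: Zs <- Eb -> Ml <- Dd
Each backdoor path contains an unconditioned collider, so every path is already blocked with the empty conditioning set:
  P1: blocked at collider Ml (neither it nor any descendant is in the conditioning set).
  P2: blocked at collider Ml (neither it nor any descendant is in the conditioning set).
The empty set is therefore the unique smallest valid set.

{}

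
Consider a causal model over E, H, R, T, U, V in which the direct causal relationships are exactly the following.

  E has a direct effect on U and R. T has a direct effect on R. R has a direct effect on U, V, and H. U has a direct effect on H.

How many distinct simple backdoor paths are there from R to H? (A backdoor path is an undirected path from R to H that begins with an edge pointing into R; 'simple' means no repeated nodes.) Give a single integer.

A backdoor path from R to H is any simple undirected path whose first edge points into R (i.e. leaves R via a parent).
Parents of R: {E, T}.
Enumerating:
  P1: R <- E -> U -> H
That exhausts the simple backdoor paths. Count: 1.

1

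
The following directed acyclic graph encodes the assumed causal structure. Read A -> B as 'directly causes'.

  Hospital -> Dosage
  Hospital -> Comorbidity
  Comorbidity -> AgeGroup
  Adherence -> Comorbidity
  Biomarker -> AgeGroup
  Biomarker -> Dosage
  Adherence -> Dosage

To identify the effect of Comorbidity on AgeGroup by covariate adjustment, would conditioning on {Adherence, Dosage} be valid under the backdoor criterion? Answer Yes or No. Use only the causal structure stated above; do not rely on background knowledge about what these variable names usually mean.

No

Backdoor paths from Comorbidity to AgeGroup (paths whose first edge points into Comorbidity):
  P1: Comorbidity <- Adherence -> Dosage <- Biomarker -> AgeGroup
  P2: Comorbidity <- Hospital -> Dosage <- Biomarker -> AgeGroup
Condition 1 (no descendant of Comorbidity in the set): holds — descendants of Comorbidity are {AgeGroup}; none are in {Adherence, Dosage}.
Condition 2 (every backdoor path blocked by {Adherence, Dosage}):
  P1: blocked at fork node Adherence ∈ conditioning set.
  P2: open — collider(s) Dosage are conditioned on (or have a conditioned descendant) and no non-collider on the path is in the set.
{Adherence, Dosage} does not satisfy the backdoor criterion.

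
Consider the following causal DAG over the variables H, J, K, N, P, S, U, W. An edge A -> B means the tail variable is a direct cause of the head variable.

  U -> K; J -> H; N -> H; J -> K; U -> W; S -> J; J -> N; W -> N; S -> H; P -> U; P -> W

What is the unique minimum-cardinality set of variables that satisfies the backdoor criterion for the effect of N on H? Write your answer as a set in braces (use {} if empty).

{J}

Variables eligible for adjustment (non-descendants of N, excluding N and H): {J, K, P, S, U, W}.
Backdoor paths from N to H:
  P1: N <- J <- S -> H
  P2: N <- J -> H
  P3: N <- W <- P -> U -> K <- J <- S -> H
  P4: N <- W <- P -> U -> K <- J -> H
  P5: N <- W <- U -> K <- J <- S -> H
  P6: N <- W <- U -> K <- J -> H
The empty set is not sufficient: P1 (N <- J <- S -> H) has no collider blocking it and no conditioned non-collider, so it is open.
Try {J}:
  P1: blocked at chain node J ∈ conditioning set.
  P2: blocked at fork node J ∈ conditioning set.
  P3: blocked at collider K (neither it nor any descendant is in the conditioning set).
  P4: blocked at collider K (neither it nor any descendant is in the conditioning set).
  P5: blocked at collider K (neither it nor any descendant is in the conditioning set).
  P6: blocked at collider K (neither it nor any descendant is in the conditioning set).
{J} contains no descendant of N and blocks every backdoor path.
No other singleton works — e.g. {P} leaves P1 open — so {J} is the unique smallest valid adjustment set.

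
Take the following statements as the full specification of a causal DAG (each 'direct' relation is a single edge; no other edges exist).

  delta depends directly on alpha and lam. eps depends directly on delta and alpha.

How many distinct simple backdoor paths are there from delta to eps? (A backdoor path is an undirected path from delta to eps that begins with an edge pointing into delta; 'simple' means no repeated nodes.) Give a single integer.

A backdoor path from delta to eps is any simple undirected path whose first edge points into delta (i.e. leaves delta via a parent).
Parents of delta: {alpha, lam}.
Enumerating:
  P1: delta <- alpha -> eps
That exhausts the simple backdoor paths. Count: 1.

1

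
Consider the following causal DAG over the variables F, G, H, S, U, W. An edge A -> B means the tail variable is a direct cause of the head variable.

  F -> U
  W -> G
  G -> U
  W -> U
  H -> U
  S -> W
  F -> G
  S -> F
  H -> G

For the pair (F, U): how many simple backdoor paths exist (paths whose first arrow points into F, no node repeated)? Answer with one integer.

3

A backdoor path from F to U is any simple undirected path whose first edge points into F (i.e. leaves F via a parent).
Parents of F: {S}.
Enumerating:
  P1: F <- S -> W -> G <- H -> U
  P2: F <- S -> W -> G -> U
  P3: F <- S -> W -> U
That exhausts the simple backdoor paths. Count: 3.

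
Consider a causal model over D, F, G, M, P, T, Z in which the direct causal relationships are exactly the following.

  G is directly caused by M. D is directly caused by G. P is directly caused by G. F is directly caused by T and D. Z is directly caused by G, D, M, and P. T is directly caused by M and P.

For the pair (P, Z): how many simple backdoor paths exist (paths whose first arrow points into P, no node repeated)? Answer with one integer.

A backdoor path from P to Z is any simple undirected path whose first edge points into P (i.e. leaves P via a parent).
Parents of P: {G}.
Enumerating:
  P1: P <- G <- M -> T -> F <- D -> Z
  P2: P <- G <- M -> Z
  P3: P <- G -> D -> F <- T <- M -> Z
  P4: P <- G -> D -> Z
  P5: P <- G -> Z
That exhausts the simple backdoor paths. Count: 5.

5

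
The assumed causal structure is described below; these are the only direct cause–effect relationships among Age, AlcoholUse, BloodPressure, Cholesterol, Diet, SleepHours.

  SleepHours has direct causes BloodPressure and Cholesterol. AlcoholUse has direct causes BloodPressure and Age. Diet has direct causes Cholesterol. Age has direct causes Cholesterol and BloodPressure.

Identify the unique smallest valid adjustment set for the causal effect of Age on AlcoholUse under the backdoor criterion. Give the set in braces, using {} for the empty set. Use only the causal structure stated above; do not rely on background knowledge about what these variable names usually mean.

{BloodPressure}

Variables eligible for adjustment (non-descendants of Age, excluding Age and AlcoholUse): {BloodPressure, Cholesterol, Diet, SleepHours}.
Backdoor paths from Age to AlcoholUse:
  P1: Age <- BloodPressure -> AlcoholUse
  P2: Age <- Cholesterol -> SleepHours <- BloodPressure -> AlcoholUse
The empty set is not sufficient: P1 (Age <- BloodPressure -> AlcoholUse) has no collider blocking it and no conditioned non-collider, so it is open.
Try {BloodPressure}:
  P1: blocked at fork node BloodPressure ∈ conditioning set.
  P2: blocked at collider SleepHours (neither it nor any descendant is in the conditioning set).
{BloodPressure} contains no descendant of Age and blocks every backdoor path.
No other singleton works — e.g. {Cholesterol} leaves P1 open — so {BloodPressure} is the unique smallest valid adjustment set.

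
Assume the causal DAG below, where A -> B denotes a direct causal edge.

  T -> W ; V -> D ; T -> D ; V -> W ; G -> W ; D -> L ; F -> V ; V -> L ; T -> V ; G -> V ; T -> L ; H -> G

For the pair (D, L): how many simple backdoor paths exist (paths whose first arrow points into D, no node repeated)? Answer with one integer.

A backdoor path from D to L is any simple undirected path whose first edge points into D (i.e. leaves D via a parent).
Parents of D: {T, V}.
Enumerating:
  P1: D <- T -> V -> L
  P2: D <- T -> L
  P3: D <- T -> W <- G -> V -> L
  P4: D <- T -> W <- V -> L
  P5: D <- V <- T -> L
  P6: D <- V <- G -> W <- T -> L
  P7: D <- V -> L
  P8: D <- V -> W <- T -> L
That exhausts the simple backdoor paths. Count: 8.

8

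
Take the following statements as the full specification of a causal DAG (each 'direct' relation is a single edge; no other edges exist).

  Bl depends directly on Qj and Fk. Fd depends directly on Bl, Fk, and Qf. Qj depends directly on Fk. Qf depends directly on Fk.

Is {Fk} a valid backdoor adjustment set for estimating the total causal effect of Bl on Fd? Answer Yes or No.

Yes

Backdoor paths from Bl to Fd (paths whose first edge points into Bl):
  P1: Bl <- Fk -> Qf -> Fd
  P2: Bl <- Fk -> Fd
  P3: Bl <- Qj <- Fk -> Qf -> Fd
  P4: Bl <- Qj <- Fk -> Fd
Condition 1 (no descendant of Bl in the set): holds — descendants of Bl are {Fd}; none are in {Fk}.
Condition 2 (every backdoor path blocked by {Fk}):
  P1: blocked at fork node Fk ∈ conditioning set.
  P2: blocked at fork node Fk ∈ conditioning set.
  P3: blocked at fork node Fk ∈ conditioning set.
  P4: blocked at fork node Fk ∈ conditioning set.
{Fk} satisfies the backdoor criterion.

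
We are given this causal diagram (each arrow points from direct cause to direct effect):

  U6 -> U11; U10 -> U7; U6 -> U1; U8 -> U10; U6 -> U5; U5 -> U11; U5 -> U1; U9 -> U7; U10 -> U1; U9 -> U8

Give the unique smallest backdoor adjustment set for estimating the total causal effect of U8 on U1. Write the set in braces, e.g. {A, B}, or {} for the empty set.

{}

Variables eligible for adjustment (non-descendants of U8, excluding U8 and U1): {U11, U5, U6, U9}.
Backdoor paths from U8 to U1:
  P1: U8 <- U9 -> U7 <- U10 -> U1
Each backdoor path contains an unconditioned collider, so every path is already blocked with the empty conditioning set:
  P1: blocked at collider U7 (neither it nor any descendant is in the conditioning set).
The empty set is therefore the unique smallest valid set.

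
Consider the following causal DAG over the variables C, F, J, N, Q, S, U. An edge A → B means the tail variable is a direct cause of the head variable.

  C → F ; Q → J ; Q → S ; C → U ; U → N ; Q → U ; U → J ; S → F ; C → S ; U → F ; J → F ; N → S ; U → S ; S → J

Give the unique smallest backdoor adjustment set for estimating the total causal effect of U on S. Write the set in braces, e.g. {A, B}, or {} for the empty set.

Variables eligible for adjustment (non-descendants of U, excluding U and S): {C, Q}.
Backdoor paths from U to S:
  P1: U <- Q -> S
  P2: U <- Q -> J <- S
  P3: U <- Q -> J -> F <- C -> S
  P4: U <- Q -> J -> F <- S
  P5: U <- C -> S
  P6: U <- C -> F <- S
  P7: U <- C -> F <- J <- Q -> S
  P8: U <- C -> F <- J <- S
The empty set is not sufficient: P1 (U <- Q -> S) has no collider blocking it and no conditioned non-collider, so it is open.
Try {C, Q}:
  P1: blocked at fork node Q ∈ conditioning set.
  P2: blocked at fork node Q ∈ conditioning set.
  P3: blocked at fork node Q ∈ conditioning set.
  P4: blocked at fork node Q ∈ conditioning set.
  P5: blocked at fork node C ∈ conditioning set.
  P6: blocked at fork node C ∈ conditioning set.
  P7: blocked at fork node C ∈ conditioning set.
  P8: blocked at fork node C ∈ conditioning set.
{C, Q} contains no descendant of U and blocks every backdoor path.
Every element of {C, Q} is needed (dropping C leaves P5 open; dropping Q leaves P1 open), so no proper subset is valid.
Among all size-2 subsets of the eligible variables, only {C, Q} blocks every backdoor path, so it is the unique smallest valid adjustment set.

{C, Q}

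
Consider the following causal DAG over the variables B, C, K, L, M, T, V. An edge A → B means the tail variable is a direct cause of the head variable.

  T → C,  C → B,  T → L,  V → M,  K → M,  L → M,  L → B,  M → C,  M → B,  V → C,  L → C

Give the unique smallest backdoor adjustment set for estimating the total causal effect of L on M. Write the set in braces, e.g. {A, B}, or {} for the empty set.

Variables eligible for adjustment (non-descendants of L, excluding L and M): {K, T, V}.
Backdoor paths from L to M:
  P1: L <- T -> C <- V -> M
  P2: L <- T -> C <- M
  P3: L <- T -> C -> B <- M
Each backdoor path contains an unconditioned collider, so every path is already blocked with the empty conditioning set:
  P1: blocked at collider C (neither it nor any descendant is in the conditioning set).
  P2: blocked at collider C (neither it nor any descendant is in the conditioning set).
  P3: blocked at collider B (neither it nor any descendant is in the conditioning set).
The empty set is therefore the unique smallest valid set.

{}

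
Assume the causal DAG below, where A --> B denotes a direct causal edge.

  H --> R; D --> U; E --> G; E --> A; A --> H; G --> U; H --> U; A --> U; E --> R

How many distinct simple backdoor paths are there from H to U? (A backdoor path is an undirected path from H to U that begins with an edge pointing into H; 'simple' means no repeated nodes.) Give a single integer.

2

A backdoor path from H to U is any simple undirected path whose first edge points into H (i.e. leaves H via a parent).
Parents of H: {A}.
Enumerating:
  P1: H <- A <- E -> G -> U
  P2: H <- A -> U
That exhausts the simple backdoor paths. Count: 2.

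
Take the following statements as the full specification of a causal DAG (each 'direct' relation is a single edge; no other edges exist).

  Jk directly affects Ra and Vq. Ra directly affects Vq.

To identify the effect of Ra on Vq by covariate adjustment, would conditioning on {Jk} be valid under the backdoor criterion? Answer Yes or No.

Yes

Backdoor paths from Ra to Vq (paths whose first edge points into Ra):
  P1: Ra <- Jk -> Vq
Condition 1 (no descendant of Ra in the set): holds — descendants of Ra are {Vq}; none are in {Jk}.
Condition 2 (every backdoor path blocked by {Jk}):
  P1: blocked at fork node Jk ∈ conditioning set.
{Jk} satisfies the backdoor criterion.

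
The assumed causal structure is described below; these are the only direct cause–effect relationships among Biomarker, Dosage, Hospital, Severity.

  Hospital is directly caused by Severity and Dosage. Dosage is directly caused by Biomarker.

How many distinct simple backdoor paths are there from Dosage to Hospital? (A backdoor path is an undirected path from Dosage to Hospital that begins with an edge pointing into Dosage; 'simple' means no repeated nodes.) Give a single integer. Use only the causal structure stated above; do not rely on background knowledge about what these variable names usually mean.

0

A backdoor path from Dosage to Hospital is any simple undirected path whose first edge points into Dosage (i.e. leaves Dosage via a parent).
Parents of Dosage: {Biomarker}.
No simple path from any parent of Dosage reaches Hospital without revisiting Dosage, so there are no backdoor paths.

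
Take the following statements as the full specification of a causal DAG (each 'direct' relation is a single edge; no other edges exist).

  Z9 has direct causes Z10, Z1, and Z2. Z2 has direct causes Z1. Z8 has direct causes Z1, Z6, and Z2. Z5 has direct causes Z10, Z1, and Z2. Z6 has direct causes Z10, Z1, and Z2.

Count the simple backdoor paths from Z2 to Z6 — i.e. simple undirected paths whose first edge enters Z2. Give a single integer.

A backdoor path from Z2 to Z6 is any simple undirected path whose first edge points into Z2 (i.e. leaves Z2 via a parent).
Parents of Z2: {Z1}.
Enumerating:
  P1: Z2 <- Z1 -> Z5 <- Z10 -> Z6
  P2: Z2 <- Z1 -> Z9 <- Z10 -> Z6
  P3: Z2 <- Z1 -> Z6
  P4: Z2 <- Z1 -> Z8 <- Z6
That exhausts the simple backdoor paths. Count: 4.

4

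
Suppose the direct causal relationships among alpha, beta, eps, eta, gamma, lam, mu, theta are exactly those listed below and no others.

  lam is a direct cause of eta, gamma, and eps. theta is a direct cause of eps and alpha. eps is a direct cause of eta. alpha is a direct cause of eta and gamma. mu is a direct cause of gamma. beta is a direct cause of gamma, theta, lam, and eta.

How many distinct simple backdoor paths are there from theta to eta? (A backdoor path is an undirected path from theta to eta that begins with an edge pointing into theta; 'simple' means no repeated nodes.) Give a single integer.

7

A backdoor path from theta to eta is any simple undirected path whose first edge points into theta (i.e. leaves theta via a parent).
Parents of theta: {beta}.
Enumerating:
  P1: theta <- beta -> lam -> eps -> eta
  P2: theta <- beta -> lam -> eta
  P3: theta <- beta -> lam -> gamma <- alpha -> eta
  P4: theta <- beta -> eta
  P5: theta <- beta -> gamma <- lam -> eps -> eta
  P6: theta <- beta -> gamma <- lam -> eta
  P7: theta <- beta -> gamma <- alpha -> eta
That exhausts the simple backdoor paths. Count: 7.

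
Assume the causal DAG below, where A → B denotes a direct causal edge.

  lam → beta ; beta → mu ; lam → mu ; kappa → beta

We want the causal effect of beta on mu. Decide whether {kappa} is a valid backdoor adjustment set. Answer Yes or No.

Backdoor paths from beta to mu (paths whose first edge points into beta):
  P1: beta <- lam -> mu
Condition 1 (no descendant of beta in the set): holds — descendants of beta are {mu}; none are in {kappa}.
Condition 2 (every backdoor path blocked by {kappa}):
  P1: open — no interior node is in the conditioning set.
{kappa} does not satisfy the backdoor criterion.

No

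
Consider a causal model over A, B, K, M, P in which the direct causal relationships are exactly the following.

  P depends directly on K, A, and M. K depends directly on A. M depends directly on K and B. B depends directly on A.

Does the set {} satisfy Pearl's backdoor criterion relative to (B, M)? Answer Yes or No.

Backdoor paths from B to M (paths whose first edge points into B):
  P1: B <- A -> K -> M
  P2: B <- A -> K -> P <- M
  P3: B <- A -> P <- K -> M
  P4: B <- A -> P <- M
Condition 1 (no descendant of B in the set): holds — descendants of B are {M, P}; none are in {}.
Condition 2 (every backdoor path blocked by {}):
  P1: open — no interior node is in the conditioning set.
  P2: blocked at collider P (neither it nor any descendant is in the conditioning set).
  P3: blocked at collider P (neither it nor any descendant is in the conditioning set).
  P4: blocked at collider P (neither it nor any descendant is in the conditioning set).
{} does not satisfy the backdoor criterion.

No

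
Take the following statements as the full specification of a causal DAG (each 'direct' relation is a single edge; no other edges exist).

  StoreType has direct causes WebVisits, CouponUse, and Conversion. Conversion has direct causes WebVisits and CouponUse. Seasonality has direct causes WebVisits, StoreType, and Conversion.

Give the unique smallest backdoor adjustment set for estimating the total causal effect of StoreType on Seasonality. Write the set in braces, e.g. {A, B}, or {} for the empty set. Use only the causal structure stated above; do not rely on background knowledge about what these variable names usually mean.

{Conversion, WebVisits}

Variables eligible for adjustment (non-descendants of StoreType, excluding StoreType and Seasonality): {Conversion, CouponUse, WebVisits}.
Backdoor paths from StoreType to Seasonality:
  P1: StoreType <- WebVisits -> Conversion -> Seasonality
  P2: StoreType <- WebVisits -> Seasonality
  P3: StoreType <- CouponUse -> Conversion <- WebVisits -> Seasonality
  P4: StoreType <- CouponUse -> Conversion -> Seasonality
  P5: StoreType <- Conversion <- WebVisits -> Seasonality
  P6: StoreType <- Conversion -> Seasonality
The empty set is not sufficient: P1 (StoreType <- WebVisits -> Conversion -> Seasonality) has no collider blocking it and no conditioned non-collider, so it is open.
Try {Conversion, WebVisits}:
  P1: blocked at fork node WebVisits ∈ conditioning set.
  P2: blocked at fork node WebVisits ∈ conditioning set.
  P3: blocked at fork node WebVisits ∈ conditioning set.
  P4: blocked at chain node Conversion ∈ conditioning set.
  P5: blocked at chain node Conversion ∈ conditioning set.
  P6: blocked at fork node Conversion ∈ conditioning set.
{Conversion, WebVisits} contains no descendant of StoreType and blocks every backdoor path.
Every element of {Conversion, WebVisits} is needed (dropping Conversion leaves P4 open; dropping WebVisits leaves P2 open), so no proper subset is valid.
Among all size-2 subsets of the eligible variables, only {Conversion, WebVisits} blocks every backdoor path, so it is the unique smallest valid adjustment set.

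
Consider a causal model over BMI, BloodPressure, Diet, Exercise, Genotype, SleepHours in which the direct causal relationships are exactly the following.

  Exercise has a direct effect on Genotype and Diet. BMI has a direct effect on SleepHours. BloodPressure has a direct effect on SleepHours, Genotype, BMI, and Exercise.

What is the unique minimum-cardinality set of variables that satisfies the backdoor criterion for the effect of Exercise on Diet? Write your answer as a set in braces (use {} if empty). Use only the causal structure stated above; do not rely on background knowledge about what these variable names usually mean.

Variables eligible for adjustment (non-descendants of Exercise, excluding Exercise and Diet): {BMI, BloodPressure, SleepHours}.
Backdoor paths from Exercise to Diet:
  (none)
With no backdoor paths the empty set already satisfies the criterion, and it is trivially minimal.

{}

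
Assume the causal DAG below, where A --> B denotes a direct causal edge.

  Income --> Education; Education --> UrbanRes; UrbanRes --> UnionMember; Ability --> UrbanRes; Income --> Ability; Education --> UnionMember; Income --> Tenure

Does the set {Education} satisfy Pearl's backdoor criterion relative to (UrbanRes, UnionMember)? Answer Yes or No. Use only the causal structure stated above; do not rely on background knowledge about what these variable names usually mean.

Backdoor paths from UrbanRes to UnionMember (paths whose first edge points into UrbanRes):
  P1: UrbanRes <- Education -> UnionMember
  P2: UrbanRes <- Ability <- Income -> Education -> UnionMember
Condition 1 (no descendant of UrbanRes in the set): holds — descendants of UrbanRes are {UnionMember}; none are in {Education}.
Condition 2 (every backdoor path blocked by {Education}):
  P1: blocked at fork node Education ∈ conditioning set.
  P2: blocked at chain node Education ∈ conditioning set.
{Education} satisfies the backdoor criterion.

Yes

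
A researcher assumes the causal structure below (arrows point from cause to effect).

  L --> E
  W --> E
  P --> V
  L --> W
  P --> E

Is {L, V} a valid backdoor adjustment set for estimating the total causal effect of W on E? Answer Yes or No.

Backdoor paths from W to E (paths whose first edge points into W):
  P1: W <- L -> E
Condition 1 (no descendant of W in the set): holds — descendants of W are {E}; none are in {L, V}.
Condition 2 (every backdoor path blocked by {L, V}):
  P1: blocked at fork node L ∈ conditioning set.
{L, V} satisfies the backdoor criterion.

Yes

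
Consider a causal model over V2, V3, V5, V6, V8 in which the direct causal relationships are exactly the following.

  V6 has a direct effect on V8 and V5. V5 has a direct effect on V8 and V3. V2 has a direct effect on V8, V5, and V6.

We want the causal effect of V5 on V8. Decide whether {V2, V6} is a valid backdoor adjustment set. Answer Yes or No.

Backdoor paths from V5 to V8 (paths whose first edge points into V5):
  P1: V5 <- V2 -> V6 -> V8
  P2: V5 <- V2 -> V8
  P3: V5 <- V6 <- V2 -> V8
  P4: V5 <- V6 -> V8
Condition 1 (no descendant of V5 in the set): holds — descendants of V5 are {V3, V8}; none are in {V2, V6}.
Condition 2 (every backdoor path blocked by {V2, V6}):
  P1: blocked at fork node V2 ∈ conditioning set.
  P2: blocked at fork node V2 ∈ conditioning set.
  P3: blocked at chain node V6 ∈ conditioning set.
  P4: blocked at fork node V6 ∈ conditioning set.
{V2, V6} satisfies the backdoor criterion.

Yes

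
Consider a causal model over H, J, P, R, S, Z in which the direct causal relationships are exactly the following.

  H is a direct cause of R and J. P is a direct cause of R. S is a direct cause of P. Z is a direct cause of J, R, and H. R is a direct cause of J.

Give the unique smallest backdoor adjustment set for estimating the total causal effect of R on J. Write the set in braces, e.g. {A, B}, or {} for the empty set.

{H, Z}

Variables eligible for adjustment (non-descendants of R, excluding R and J): {H, P, S, Z}.
Backdoor paths from R to J:
  P1: R <- Z -> H -> J
  P2: R <- Z -> J
  P3: R <- H <- Z -> J
  P4: R <- H -> J
The empty set is not sufficient: P1 (R <- Z -> H -> J) has no collider blocking it and no conditioned non-collider, so it is open.
Try {H, Z}:
  P1: blocked at fork node Z ∈ conditioning set.
  P2: blocked at fork node Z ∈ conditioning set.
  P3: blocked at chain node H ∈ conditioning set.
  P4: blocked at fork node H ∈ conditioning set.
{H, Z} contains no descendant of R and blocks every backdoor path.
Every element of {H, Z} is needed (dropping H leaves P4 open; dropping Z leaves P2 open), so no proper subset is valid.
Among all size-2 subsets of the eligible variables, only {H, Z} blocks every backdoor path, so it is the unique smallest valid adjustment set.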